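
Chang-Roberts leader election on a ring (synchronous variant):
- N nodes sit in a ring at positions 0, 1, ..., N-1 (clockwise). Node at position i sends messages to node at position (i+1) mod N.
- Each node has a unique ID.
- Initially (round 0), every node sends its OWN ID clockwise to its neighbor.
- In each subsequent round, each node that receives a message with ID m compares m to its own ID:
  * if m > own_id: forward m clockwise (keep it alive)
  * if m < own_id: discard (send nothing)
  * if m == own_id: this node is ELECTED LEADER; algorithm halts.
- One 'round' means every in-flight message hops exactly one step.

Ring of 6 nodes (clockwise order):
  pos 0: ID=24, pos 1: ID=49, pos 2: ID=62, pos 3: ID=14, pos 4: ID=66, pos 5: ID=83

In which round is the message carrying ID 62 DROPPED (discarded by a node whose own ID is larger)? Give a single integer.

Round 1: pos1(id49) recv 24: drop; pos2(id62) recv 49: drop; pos3(id14) recv 62: fwd; pos4(id66) recv 14: drop; pos5(id83) recv 66: drop; pos0(id24) recv 83: fwd
Round 2: pos4(id66) recv 62: drop; pos1(id49) recv 83: fwd
Round 3: pos2(id62) recv 83: fwd
Round 4: pos3(id14) recv 83: fwd
Round 5: pos4(id66) recv 83: fwd
Round 6: pos5(id83) recv 83: ELECTED
Message ID 62 originates at pos 2; dropped at pos 4 in round 2

Answer: 2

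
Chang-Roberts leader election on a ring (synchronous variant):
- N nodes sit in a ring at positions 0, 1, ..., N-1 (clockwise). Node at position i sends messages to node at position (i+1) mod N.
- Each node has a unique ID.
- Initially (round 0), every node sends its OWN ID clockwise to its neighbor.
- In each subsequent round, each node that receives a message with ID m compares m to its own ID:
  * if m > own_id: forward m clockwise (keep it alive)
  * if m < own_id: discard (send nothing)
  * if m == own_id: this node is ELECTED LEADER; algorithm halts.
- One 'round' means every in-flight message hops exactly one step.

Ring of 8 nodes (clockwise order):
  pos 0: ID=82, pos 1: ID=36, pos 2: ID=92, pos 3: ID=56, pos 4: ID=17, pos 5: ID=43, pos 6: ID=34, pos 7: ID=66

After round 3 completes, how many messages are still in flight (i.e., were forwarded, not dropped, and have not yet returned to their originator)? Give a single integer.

Round 1: pos1(id36) recv 82: fwd; pos2(id92) recv 36: drop; pos3(id56) recv 92: fwd; pos4(id17) recv 56: fwd; pos5(id43) recv 17: drop; pos6(id34) recv 43: fwd; pos7(id66) recv 34: drop; pos0(id82) recv 66: drop
Round 2: pos2(id92) recv 82: drop; pos4(id17) recv 92: fwd; pos5(id43) recv 56: fwd; pos7(id66) recv 43: drop
Round 3: pos5(id43) recv 92: fwd; pos6(id34) recv 56: fwd
After round 3: 2 messages still in flight

Answer: 2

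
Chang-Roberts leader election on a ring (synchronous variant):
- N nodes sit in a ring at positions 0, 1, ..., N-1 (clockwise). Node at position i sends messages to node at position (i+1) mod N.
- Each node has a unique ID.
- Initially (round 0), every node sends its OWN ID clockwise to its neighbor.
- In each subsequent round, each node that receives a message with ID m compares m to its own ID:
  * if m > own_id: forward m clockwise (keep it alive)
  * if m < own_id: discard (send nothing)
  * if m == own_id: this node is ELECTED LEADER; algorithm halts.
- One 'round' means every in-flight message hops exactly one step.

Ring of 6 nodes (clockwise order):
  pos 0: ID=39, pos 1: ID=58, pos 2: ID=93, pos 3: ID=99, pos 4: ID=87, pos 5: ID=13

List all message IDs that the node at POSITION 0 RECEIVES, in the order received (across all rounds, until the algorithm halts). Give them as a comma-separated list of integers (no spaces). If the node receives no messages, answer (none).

Answer: 13,87,99

Derivation:
Round 1: pos1(id58) recv 39: drop; pos2(id93) recv 58: drop; pos3(id99) recv 93: drop; pos4(id87) recv 99: fwd; pos5(id13) recv 87: fwd; pos0(id39) recv 13: drop
Round 2: pos5(id13) recv 99: fwd; pos0(id39) recv 87: fwd
Round 3: pos0(id39) recv 99: fwd; pos1(id58) recv 87: fwd
Round 4: pos1(id58) recv 99: fwd; pos2(id93) recv 87: drop
Round 5: pos2(id93) recv 99: fwd
Round 6: pos3(id99) recv 99: ELECTED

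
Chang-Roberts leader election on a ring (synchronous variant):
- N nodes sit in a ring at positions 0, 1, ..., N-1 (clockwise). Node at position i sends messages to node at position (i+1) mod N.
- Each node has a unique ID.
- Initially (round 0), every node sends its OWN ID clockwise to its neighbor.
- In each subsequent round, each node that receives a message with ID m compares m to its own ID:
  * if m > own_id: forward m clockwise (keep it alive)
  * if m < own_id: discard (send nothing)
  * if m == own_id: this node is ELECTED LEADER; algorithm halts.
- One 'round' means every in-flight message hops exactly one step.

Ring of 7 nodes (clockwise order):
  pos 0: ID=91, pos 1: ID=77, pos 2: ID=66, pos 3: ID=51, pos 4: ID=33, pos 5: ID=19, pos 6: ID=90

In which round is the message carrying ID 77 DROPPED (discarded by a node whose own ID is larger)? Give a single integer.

Answer: 5

Derivation:
Round 1: pos1(id77) recv 91: fwd; pos2(id66) recv 77: fwd; pos3(id51) recv 66: fwd; pos4(id33) recv 51: fwd; pos5(id19) recv 33: fwd; pos6(id90) recv 19: drop; pos0(id91) recv 90: drop
Round 2: pos2(id66) recv 91: fwd; pos3(id51) recv 77: fwd; pos4(id33) recv 66: fwd; pos5(id19) recv 51: fwd; pos6(id90) recv 33: drop
Round 3: pos3(id51) recv 91: fwd; pos4(id33) recv 77: fwd; pos5(id19) recv 66: fwd; pos6(id90) recv 51: drop
Round 4: pos4(id33) recv 91: fwd; pos5(id19) recv 77: fwd; pos6(id90) recv 66: drop
Round 5: pos5(id19) recv 91: fwd; pos6(id90) recv 77: drop
Round 6: pos6(id90) recv 91: fwd
Round 7: pos0(id91) recv 91: ELECTED
Message ID 77 originates at pos 1; dropped at pos 6 in round 5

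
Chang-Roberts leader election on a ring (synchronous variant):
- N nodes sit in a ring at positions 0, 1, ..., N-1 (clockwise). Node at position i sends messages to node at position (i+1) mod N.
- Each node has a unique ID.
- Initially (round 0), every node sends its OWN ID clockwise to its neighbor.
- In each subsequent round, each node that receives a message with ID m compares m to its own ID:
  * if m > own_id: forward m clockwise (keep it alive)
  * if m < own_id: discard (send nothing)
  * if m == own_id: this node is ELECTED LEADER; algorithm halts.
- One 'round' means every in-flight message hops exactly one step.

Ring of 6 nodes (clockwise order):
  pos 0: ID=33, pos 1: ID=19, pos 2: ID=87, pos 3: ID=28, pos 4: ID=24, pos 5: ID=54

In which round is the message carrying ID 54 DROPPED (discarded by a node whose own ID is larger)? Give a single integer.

Answer: 3

Derivation:
Round 1: pos1(id19) recv 33: fwd; pos2(id87) recv 19: drop; pos3(id28) recv 87: fwd; pos4(id24) recv 28: fwd; pos5(id54) recv 24: drop; pos0(id33) recv 54: fwd
Round 2: pos2(id87) recv 33: drop; pos4(id24) recv 87: fwd; pos5(id54) recv 28: drop; pos1(id19) recv 54: fwd
Round 3: pos5(id54) recv 87: fwd; pos2(id87) recv 54: drop
Round 4: pos0(id33) recv 87: fwd
Round 5: pos1(id19) recv 87: fwd
Round 6: pos2(id87) recv 87: ELECTED
Message ID 54 originates at pos 5; dropped at pos 2 in round 3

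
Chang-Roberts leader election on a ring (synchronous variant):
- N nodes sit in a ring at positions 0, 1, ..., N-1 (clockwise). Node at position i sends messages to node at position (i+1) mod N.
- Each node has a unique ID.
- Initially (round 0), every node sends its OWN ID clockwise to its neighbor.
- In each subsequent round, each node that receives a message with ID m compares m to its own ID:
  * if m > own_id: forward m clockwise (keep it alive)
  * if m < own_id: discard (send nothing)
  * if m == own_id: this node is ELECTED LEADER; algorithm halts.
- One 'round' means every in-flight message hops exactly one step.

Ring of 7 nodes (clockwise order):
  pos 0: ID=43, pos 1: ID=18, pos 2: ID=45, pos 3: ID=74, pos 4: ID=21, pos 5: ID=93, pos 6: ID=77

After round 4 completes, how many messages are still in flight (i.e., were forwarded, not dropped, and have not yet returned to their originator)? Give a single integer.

Answer: 2

Derivation:
Round 1: pos1(id18) recv 43: fwd; pos2(id45) recv 18: drop; pos3(id74) recv 45: drop; pos4(id21) recv 74: fwd; pos5(id93) recv 21: drop; pos6(id77) recv 93: fwd; pos0(id43) recv 77: fwd
Round 2: pos2(id45) recv 43: drop; pos5(id93) recv 74: drop; pos0(id43) recv 93: fwd; pos1(id18) recv 77: fwd
Round 3: pos1(id18) recv 93: fwd; pos2(id45) recv 77: fwd
Round 4: pos2(id45) recv 93: fwd; pos3(id74) recv 77: fwd
After round 4: 2 messages still in flight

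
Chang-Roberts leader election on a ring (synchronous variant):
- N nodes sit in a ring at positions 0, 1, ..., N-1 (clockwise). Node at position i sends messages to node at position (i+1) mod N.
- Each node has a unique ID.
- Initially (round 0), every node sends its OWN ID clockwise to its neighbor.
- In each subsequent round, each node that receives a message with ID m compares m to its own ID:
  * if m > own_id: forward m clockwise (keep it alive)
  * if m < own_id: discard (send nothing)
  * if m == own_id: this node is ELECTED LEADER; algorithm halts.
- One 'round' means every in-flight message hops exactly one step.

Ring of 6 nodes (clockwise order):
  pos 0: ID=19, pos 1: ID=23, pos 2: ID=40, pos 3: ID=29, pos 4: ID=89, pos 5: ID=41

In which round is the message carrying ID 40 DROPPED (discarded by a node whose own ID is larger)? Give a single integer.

Round 1: pos1(id23) recv 19: drop; pos2(id40) recv 23: drop; pos3(id29) recv 40: fwd; pos4(id89) recv 29: drop; pos5(id41) recv 89: fwd; pos0(id19) recv 41: fwd
Round 2: pos4(id89) recv 40: drop; pos0(id19) recv 89: fwd; pos1(id23) recv 41: fwd
Round 3: pos1(id23) recv 89: fwd; pos2(id40) recv 41: fwd
Round 4: pos2(id40) recv 89: fwd; pos3(id29) recv 41: fwd
Round 5: pos3(id29) recv 89: fwd; pos4(id89) recv 41: drop
Round 6: pos4(id89) recv 89: ELECTED
Message ID 40 originates at pos 2; dropped at pos 4 in round 2

Answer: 2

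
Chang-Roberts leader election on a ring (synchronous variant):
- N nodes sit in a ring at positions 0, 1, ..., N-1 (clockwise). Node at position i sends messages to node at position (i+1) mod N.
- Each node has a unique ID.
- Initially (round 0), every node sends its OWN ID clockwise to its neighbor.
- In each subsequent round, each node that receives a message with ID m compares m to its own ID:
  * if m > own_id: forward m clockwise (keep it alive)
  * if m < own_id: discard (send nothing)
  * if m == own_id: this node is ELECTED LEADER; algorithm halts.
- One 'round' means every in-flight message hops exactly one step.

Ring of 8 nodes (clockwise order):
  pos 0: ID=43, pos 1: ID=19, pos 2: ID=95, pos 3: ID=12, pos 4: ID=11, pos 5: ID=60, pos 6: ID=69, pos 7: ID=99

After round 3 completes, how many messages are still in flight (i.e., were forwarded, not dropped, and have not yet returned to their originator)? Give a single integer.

Round 1: pos1(id19) recv 43: fwd; pos2(id95) recv 19: drop; pos3(id12) recv 95: fwd; pos4(id11) recv 12: fwd; pos5(id60) recv 11: drop; pos6(id69) recv 60: drop; pos7(id99) recv 69: drop; pos0(id43) recv 99: fwd
Round 2: pos2(id95) recv 43: drop; pos4(id11) recv 95: fwd; pos5(id60) recv 12: drop; pos1(id19) recv 99: fwd
Round 3: pos5(id60) recv 95: fwd; pos2(id95) recv 99: fwd
After round 3: 2 messages still in flight

Answer: 2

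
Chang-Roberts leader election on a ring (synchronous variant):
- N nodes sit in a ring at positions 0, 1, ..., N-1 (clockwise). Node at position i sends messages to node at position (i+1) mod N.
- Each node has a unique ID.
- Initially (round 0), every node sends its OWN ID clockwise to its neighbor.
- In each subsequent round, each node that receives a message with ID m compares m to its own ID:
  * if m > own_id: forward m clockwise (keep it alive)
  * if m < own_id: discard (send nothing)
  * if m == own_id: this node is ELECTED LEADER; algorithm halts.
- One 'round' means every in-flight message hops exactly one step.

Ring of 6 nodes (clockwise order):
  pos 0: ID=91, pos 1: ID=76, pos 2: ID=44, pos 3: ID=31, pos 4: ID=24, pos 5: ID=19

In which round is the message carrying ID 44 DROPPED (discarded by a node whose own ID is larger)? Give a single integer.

Answer: 4

Derivation:
Round 1: pos1(id76) recv 91: fwd; pos2(id44) recv 76: fwd; pos3(id31) recv 44: fwd; pos4(id24) recv 31: fwd; pos5(id19) recv 24: fwd; pos0(id91) recv 19: drop
Round 2: pos2(id44) recv 91: fwd; pos3(id31) recv 76: fwd; pos4(id24) recv 44: fwd; pos5(id19) recv 31: fwd; pos0(id91) recv 24: drop
Round 3: pos3(id31) recv 91: fwd; pos4(id24) recv 76: fwd; pos5(id19) recv 44: fwd; pos0(id91) recv 31: drop
Round 4: pos4(id24) recv 91: fwd; pos5(id19) recv 76: fwd; pos0(id91) recv 44: drop
Round 5: pos5(id19) recv 91: fwd; pos0(id91) recv 76: drop
Round 6: pos0(id91) recv 91: ELECTED
Message ID 44 originates at pos 2; dropped at pos 0 in round 4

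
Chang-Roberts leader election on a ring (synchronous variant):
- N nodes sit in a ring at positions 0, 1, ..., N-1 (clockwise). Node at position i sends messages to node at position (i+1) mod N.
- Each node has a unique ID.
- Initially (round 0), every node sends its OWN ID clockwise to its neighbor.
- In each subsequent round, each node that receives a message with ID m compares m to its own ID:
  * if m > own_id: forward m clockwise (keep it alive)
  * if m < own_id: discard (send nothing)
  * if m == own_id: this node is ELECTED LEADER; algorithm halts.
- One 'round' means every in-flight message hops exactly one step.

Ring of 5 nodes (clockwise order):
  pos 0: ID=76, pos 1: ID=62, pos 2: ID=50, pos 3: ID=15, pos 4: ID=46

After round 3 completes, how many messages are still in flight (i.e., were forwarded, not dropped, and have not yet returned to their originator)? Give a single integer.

Round 1: pos1(id62) recv 76: fwd; pos2(id50) recv 62: fwd; pos3(id15) recv 50: fwd; pos4(id46) recv 15: drop; pos0(id76) recv 46: drop
Round 2: pos2(id50) recv 76: fwd; pos3(id15) recv 62: fwd; pos4(id46) recv 50: fwd
Round 3: pos3(id15) recv 76: fwd; pos4(id46) recv 62: fwd; pos0(id76) recv 50: drop
After round 3: 2 messages still in flight

Answer: 2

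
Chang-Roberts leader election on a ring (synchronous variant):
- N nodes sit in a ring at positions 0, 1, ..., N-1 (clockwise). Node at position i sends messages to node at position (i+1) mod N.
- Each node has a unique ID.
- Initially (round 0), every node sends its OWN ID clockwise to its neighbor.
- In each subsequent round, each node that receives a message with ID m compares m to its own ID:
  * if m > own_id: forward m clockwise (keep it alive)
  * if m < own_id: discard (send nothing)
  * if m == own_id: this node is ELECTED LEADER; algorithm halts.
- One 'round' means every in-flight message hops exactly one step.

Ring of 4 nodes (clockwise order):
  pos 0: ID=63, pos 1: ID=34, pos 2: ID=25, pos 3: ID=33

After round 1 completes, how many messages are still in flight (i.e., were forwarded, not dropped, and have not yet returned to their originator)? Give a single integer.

Answer: 2

Derivation:
Round 1: pos1(id34) recv 63: fwd; pos2(id25) recv 34: fwd; pos3(id33) recv 25: drop; pos0(id63) recv 33: drop
After round 1: 2 messages still in flight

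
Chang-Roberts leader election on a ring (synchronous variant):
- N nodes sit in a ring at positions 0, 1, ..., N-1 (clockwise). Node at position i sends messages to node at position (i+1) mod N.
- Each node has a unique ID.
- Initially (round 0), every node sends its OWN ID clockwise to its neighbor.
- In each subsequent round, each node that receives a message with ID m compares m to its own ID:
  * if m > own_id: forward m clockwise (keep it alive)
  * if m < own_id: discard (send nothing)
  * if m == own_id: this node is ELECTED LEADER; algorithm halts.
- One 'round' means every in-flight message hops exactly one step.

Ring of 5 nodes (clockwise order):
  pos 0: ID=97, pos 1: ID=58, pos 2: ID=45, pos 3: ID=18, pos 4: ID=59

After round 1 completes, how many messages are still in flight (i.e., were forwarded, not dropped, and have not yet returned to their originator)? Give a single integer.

Round 1: pos1(id58) recv 97: fwd; pos2(id45) recv 58: fwd; pos3(id18) recv 45: fwd; pos4(id59) recv 18: drop; pos0(id97) recv 59: drop
After round 1: 3 messages still in flight

Answer: 3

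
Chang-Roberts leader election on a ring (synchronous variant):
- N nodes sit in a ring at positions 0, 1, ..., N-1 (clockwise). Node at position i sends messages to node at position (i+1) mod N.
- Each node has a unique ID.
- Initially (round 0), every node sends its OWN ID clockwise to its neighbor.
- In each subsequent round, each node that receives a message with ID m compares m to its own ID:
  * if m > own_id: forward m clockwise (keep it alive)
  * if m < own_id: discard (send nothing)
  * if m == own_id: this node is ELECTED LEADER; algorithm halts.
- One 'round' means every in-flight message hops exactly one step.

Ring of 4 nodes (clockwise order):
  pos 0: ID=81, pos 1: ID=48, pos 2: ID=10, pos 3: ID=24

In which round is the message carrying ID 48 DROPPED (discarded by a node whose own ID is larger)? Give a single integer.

Round 1: pos1(id48) recv 81: fwd; pos2(id10) recv 48: fwd; pos3(id24) recv 10: drop; pos0(id81) recv 24: drop
Round 2: pos2(id10) recv 81: fwd; pos3(id24) recv 48: fwd
Round 3: pos3(id24) recv 81: fwd; pos0(id81) recv 48: drop
Round 4: pos0(id81) recv 81: ELECTED
Message ID 48 originates at pos 1; dropped at pos 0 in round 3

Answer: 3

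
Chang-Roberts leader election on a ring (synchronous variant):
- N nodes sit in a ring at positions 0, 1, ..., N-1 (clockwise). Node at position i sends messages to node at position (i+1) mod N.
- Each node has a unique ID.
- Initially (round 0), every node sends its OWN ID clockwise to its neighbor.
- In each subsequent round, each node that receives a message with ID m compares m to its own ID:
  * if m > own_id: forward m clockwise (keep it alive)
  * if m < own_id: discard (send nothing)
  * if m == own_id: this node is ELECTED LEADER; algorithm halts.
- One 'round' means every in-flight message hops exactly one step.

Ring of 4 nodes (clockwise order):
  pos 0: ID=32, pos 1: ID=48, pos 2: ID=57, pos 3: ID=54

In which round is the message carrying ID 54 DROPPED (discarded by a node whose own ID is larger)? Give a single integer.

Answer: 3

Derivation:
Round 1: pos1(id48) recv 32: drop; pos2(id57) recv 48: drop; pos3(id54) recv 57: fwd; pos0(id32) recv 54: fwd
Round 2: pos0(id32) recv 57: fwd; pos1(id48) recv 54: fwd
Round 3: pos1(id48) recv 57: fwd; pos2(id57) recv 54: drop
Round 4: pos2(id57) recv 57: ELECTED
Message ID 54 originates at pos 3; dropped at pos 2 in round 3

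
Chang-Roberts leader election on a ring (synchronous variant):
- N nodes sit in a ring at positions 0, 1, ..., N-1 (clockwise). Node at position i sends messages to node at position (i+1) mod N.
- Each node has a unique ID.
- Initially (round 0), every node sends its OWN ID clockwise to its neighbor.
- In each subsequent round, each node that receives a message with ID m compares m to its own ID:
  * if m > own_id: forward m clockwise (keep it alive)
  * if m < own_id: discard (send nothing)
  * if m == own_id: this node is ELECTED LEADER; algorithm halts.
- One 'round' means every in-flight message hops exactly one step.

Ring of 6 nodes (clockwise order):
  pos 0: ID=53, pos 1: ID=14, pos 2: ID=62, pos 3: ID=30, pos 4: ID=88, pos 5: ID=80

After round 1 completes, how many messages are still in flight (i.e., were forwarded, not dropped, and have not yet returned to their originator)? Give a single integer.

Answer: 4

Derivation:
Round 1: pos1(id14) recv 53: fwd; pos2(id62) recv 14: drop; pos3(id30) recv 62: fwd; pos4(id88) recv 30: drop; pos5(id80) recv 88: fwd; pos0(id53) recv 80: fwd
After round 1: 4 messages still in flight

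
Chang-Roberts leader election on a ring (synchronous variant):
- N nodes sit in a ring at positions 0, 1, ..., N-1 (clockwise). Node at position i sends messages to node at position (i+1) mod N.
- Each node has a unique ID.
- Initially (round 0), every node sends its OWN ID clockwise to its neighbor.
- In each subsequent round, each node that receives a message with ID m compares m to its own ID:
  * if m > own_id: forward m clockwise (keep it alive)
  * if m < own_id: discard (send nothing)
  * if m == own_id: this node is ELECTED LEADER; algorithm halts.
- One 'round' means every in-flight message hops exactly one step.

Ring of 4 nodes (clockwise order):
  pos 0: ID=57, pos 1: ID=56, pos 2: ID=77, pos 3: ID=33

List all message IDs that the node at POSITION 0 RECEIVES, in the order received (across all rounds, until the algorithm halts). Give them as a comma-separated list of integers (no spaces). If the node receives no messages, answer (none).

Answer: 33,77

Derivation:
Round 1: pos1(id56) recv 57: fwd; pos2(id77) recv 56: drop; pos3(id33) recv 77: fwd; pos0(id57) recv 33: drop
Round 2: pos2(id77) recv 57: drop; pos0(id57) recv 77: fwd
Round 3: pos1(id56) recv 77: fwd
Round 4: pos2(id77) recv 77: ELECTED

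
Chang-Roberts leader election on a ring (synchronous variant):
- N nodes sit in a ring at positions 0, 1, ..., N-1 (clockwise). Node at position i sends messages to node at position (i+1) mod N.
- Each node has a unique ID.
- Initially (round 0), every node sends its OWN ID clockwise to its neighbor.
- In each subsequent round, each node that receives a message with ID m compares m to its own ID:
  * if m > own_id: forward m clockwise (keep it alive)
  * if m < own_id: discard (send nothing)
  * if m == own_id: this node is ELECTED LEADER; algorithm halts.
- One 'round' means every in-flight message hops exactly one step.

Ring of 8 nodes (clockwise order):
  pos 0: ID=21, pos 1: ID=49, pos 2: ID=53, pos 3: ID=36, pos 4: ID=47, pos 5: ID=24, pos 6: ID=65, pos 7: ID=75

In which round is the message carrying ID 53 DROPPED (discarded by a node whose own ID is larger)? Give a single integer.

Answer: 4

Derivation:
Round 1: pos1(id49) recv 21: drop; pos2(id53) recv 49: drop; pos3(id36) recv 53: fwd; pos4(id47) recv 36: drop; pos5(id24) recv 47: fwd; pos6(id65) recv 24: drop; pos7(id75) recv 65: drop; pos0(id21) recv 75: fwd
Round 2: pos4(id47) recv 53: fwd; pos6(id65) recv 47: drop; pos1(id49) recv 75: fwd
Round 3: pos5(id24) recv 53: fwd; pos2(id53) recv 75: fwd
Round 4: pos6(id65) recv 53: drop; pos3(id36) recv 75: fwd
Round 5: pos4(id47) recv 75: fwd
Round 6: pos5(id24) recv 75: fwd
Round 7: pos6(id65) recv 75: fwd
Round 8: pos7(id75) recv 75: ELECTED
Message ID 53 originates at pos 2; dropped at pos 6 in round 4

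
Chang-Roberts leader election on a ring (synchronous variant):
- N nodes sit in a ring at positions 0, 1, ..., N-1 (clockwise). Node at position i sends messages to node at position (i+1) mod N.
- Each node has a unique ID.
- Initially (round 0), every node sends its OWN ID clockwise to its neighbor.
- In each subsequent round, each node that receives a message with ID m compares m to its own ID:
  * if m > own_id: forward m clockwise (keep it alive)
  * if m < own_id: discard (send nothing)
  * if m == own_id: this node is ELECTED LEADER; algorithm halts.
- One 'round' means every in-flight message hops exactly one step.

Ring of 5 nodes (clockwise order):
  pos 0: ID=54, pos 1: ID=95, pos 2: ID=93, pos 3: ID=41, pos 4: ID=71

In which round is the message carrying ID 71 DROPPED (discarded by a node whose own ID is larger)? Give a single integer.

Answer: 2

Derivation:
Round 1: pos1(id95) recv 54: drop; pos2(id93) recv 95: fwd; pos3(id41) recv 93: fwd; pos4(id71) recv 41: drop; pos0(id54) recv 71: fwd
Round 2: pos3(id41) recv 95: fwd; pos4(id71) recv 93: fwd; pos1(id95) recv 71: drop
Round 3: pos4(id71) recv 95: fwd; pos0(id54) recv 93: fwd
Round 4: pos0(id54) recv 95: fwd; pos1(id95) recv 93: drop
Round 5: pos1(id95) recv 95: ELECTED
Message ID 71 originates at pos 4; dropped at pos 1 in round 2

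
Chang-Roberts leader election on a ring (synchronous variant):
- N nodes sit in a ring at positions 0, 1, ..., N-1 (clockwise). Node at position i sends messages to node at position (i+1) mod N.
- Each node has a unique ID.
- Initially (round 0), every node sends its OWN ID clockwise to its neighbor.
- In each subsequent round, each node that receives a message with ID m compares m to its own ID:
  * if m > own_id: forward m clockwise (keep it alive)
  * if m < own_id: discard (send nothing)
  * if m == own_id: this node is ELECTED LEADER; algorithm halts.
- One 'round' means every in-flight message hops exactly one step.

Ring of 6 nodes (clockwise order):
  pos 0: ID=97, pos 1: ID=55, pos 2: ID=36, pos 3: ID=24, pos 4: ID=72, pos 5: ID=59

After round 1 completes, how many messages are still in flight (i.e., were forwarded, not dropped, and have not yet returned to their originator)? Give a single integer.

Answer: 4

Derivation:
Round 1: pos1(id55) recv 97: fwd; pos2(id36) recv 55: fwd; pos3(id24) recv 36: fwd; pos4(id72) recv 24: drop; pos5(id59) recv 72: fwd; pos0(id97) recv 59: drop
After round 1: 4 messages still in flight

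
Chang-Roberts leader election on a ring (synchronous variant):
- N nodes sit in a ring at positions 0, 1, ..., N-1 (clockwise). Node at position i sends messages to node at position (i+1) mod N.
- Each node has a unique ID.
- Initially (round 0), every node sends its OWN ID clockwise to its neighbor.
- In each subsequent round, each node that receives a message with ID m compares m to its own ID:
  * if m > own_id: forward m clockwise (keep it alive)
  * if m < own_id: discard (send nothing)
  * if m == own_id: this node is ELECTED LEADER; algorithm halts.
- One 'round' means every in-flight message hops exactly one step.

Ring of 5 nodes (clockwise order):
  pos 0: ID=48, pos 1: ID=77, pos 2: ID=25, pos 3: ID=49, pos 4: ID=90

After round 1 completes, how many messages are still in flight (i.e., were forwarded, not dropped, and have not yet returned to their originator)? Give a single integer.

Answer: 2

Derivation:
Round 1: pos1(id77) recv 48: drop; pos2(id25) recv 77: fwd; pos3(id49) recv 25: drop; pos4(id90) recv 49: drop; pos0(id48) recv 90: fwd
After round 1: 2 messages still in flight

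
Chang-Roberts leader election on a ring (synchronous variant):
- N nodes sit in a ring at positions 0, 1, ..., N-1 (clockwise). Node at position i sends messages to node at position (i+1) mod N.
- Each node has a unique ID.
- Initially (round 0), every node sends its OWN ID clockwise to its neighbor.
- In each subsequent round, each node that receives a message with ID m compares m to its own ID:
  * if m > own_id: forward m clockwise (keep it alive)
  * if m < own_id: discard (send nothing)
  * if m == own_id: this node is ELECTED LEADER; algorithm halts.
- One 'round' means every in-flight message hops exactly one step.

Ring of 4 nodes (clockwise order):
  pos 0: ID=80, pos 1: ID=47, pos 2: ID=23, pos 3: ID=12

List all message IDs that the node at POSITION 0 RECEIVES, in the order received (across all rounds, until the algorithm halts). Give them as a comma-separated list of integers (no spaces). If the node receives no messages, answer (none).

Answer: 12,23,47,80

Derivation:
Round 1: pos1(id47) recv 80: fwd; pos2(id23) recv 47: fwd; pos3(id12) recv 23: fwd; pos0(id80) recv 12: drop
Round 2: pos2(id23) recv 80: fwd; pos3(id12) recv 47: fwd; pos0(id80) recv 23: drop
Round 3: pos3(id12) recv 80: fwd; pos0(id80) recv 47: drop
Round 4: pos0(id80) recv 80: ELECTED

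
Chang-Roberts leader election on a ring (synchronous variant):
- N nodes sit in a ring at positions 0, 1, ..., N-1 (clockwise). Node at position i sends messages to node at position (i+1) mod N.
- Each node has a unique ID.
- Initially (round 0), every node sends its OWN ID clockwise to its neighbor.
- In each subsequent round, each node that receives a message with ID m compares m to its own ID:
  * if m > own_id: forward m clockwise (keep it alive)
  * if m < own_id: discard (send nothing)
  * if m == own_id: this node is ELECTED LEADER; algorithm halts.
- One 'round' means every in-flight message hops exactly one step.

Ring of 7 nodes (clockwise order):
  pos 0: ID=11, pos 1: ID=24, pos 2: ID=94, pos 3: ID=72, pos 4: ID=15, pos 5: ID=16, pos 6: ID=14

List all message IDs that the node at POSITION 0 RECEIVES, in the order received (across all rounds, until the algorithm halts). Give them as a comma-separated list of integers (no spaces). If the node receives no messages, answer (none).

Round 1: pos1(id24) recv 11: drop; pos2(id94) recv 24: drop; pos3(id72) recv 94: fwd; pos4(id15) recv 72: fwd; pos5(id16) recv 15: drop; pos6(id14) recv 16: fwd; pos0(id11) recv 14: fwd
Round 2: pos4(id15) recv 94: fwd; pos5(id16) recv 72: fwd; pos0(id11) recv 16: fwd; pos1(id24) recv 14: drop
Round 3: pos5(id16) recv 94: fwd; pos6(id14) recv 72: fwd; pos1(id24) recv 16: drop
Round 4: pos6(id14) recv 94: fwd; pos0(id11) recv 72: fwd
Round 5: pos0(id11) recv 94: fwd; pos1(id24) recv 72: fwd
Round 6: pos1(id24) recv 94: fwd; pos2(id94) recv 72: drop
Round 7: pos2(id94) recv 94: ELECTED

Answer: 14,16,72,94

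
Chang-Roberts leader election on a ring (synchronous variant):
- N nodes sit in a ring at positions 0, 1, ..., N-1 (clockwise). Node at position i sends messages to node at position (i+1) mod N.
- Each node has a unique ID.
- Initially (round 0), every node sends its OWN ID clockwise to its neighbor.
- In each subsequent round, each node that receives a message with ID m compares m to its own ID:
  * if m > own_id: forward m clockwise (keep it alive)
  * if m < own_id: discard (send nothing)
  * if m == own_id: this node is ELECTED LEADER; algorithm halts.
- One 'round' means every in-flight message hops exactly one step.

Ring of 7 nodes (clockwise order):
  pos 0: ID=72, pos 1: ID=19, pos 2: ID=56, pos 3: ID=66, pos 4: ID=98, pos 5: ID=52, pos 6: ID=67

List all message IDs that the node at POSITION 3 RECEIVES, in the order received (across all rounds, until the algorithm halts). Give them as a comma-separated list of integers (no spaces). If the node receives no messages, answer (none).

Round 1: pos1(id19) recv 72: fwd; pos2(id56) recv 19: drop; pos3(id66) recv 56: drop; pos4(id98) recv 66: drop; pos5(id52) recv 98: fwd; pos6(id67) recv 52: drop; pos0(id72) recv 67: drop
Round 2: pos2(id56) recv 72: fwd; pos6(id67) recv 98: fwd
Round 3: pos3(id66) recv 72: fwd; pos0(id72) recv 98: fwd
Round 4: pos4(id98) recv 72: drop; pos1(id19) recv 98: fwd
Round 5: pos2(id56) recv 98: fwd
Round 6: pos3(id66) recv 98: fwd
Round 7: pos4(id98) recv 98: ELECTED

Answer: 56,72,98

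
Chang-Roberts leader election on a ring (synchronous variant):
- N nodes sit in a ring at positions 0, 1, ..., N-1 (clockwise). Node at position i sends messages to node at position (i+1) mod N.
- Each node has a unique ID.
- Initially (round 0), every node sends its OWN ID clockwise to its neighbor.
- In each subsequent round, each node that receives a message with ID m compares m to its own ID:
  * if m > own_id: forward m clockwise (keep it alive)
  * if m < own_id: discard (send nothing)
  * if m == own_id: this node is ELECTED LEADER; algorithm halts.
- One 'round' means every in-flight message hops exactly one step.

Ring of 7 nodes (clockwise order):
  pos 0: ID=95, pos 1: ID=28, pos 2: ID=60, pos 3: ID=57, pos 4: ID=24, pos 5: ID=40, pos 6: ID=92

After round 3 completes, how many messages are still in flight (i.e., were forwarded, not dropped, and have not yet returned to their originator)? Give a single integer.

Answer: 2

Derivation:
Round 1: pos1(id28) recv 95: fwd; pos2(id60) recv 28: drop; pos3(id57) recv 60: fwd; pos4(id24) recv 57: fwd; pos5(id40) recv 24: drop; pos6(id92) recv 40: drop; pos0(id95) recv 92: drop
Round 2: pos2(id60) recv 95: fwd; pos4(id24) recv 60: fwd; pos5(id40) recv 57: fwd
Round 3: pos3(id57) recv 95: fwd; pos5(id40) recv 60: fwd; pos6(id92) recv 57: drop
After round 3: 2 messages still in flight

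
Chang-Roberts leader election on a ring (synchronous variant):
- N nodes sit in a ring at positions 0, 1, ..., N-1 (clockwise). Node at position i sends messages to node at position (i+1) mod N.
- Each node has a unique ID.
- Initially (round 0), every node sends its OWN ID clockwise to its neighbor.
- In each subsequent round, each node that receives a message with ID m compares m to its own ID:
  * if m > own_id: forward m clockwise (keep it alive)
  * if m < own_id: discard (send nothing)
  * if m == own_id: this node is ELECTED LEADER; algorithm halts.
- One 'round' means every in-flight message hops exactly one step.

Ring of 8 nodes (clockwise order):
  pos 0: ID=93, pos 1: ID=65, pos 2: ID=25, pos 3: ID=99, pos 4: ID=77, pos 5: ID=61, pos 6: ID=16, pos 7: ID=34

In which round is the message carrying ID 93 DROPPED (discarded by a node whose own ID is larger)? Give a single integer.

Round 1: pos1(id65) recv 93: fwd; pos2(id25) recv 65: fwd; pos3(id99) recv 25: drop; pos4(id77) recv 99: fwd; pos5(id61) recv 77: fwd; pos6(id16) recv 61: fwd; pos7(id34) recv 16: drop; pos0(id93) recv 34: drop
Round 2: pos2(id25) recv 93: fwd; pos3(id99) recv 65: drop; pos5(id61) recv 99: fwd; pos6(id16) recv 77: fwd; pos7(id34) recv 61: fwd
Round 3: pos3(id99) recv 93: drop; pos6(id16) recv 99: fwd; pos7(id34) recv 77: fwd; pos0(id93) recv 61: drop
Round 4: pos7(id34) recv 99: fwd; pos0(id93) recv 77: drop
Round 5: pos0(id93) recv 99: fwd
Round 6: pos1(id65) recv 99: fwd
Round 7: pos2(id25) recv 99: fwd
Round 8: pos3(id99) recv 99: ELECTED
Message ID 93 originates at pos 0; dropped at pos 3 in round 3

Answer: 3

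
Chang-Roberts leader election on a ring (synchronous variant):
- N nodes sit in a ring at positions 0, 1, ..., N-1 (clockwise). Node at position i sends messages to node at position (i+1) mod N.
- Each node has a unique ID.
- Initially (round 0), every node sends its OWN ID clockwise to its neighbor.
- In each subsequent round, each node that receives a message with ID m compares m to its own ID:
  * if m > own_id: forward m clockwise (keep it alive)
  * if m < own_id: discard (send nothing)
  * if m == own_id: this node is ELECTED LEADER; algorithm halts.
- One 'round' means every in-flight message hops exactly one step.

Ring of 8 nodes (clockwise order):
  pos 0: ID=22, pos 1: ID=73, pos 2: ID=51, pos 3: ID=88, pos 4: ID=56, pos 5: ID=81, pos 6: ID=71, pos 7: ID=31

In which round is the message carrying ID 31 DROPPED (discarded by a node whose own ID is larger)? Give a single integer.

Answer: 2

Derivation:
Round 1: pos1(id73) recv 22: drop; pos2(id51) recv 73: fwd; pos3(id88) recv 51: drop; pos4(id56) recv 88: fwd; pos5(id81) recv 56: drop; pos6(id71) recv 81: fwd; pos7(id31) recv 71: fwd; pos0(id22) recv 31: fwd
Round 2: pos3(id88) recv 73: drop; pos5(id81) recv 88: fwd; pos7(id31) recv 81: fwd; pos0(id22) recv 71: fwd; pos1(id73) recv 31: drop
Round 3: pos6(id71) recv 88: fwd; pos0(id22) recv 81: fwd; pos1(id73) recv 71: drop
Round 4: pos7(id31) recv 88: fwd; pos1(id73) recv 81: fwd
Round 5: pos0(id22) recv 88: fwd; pos2(id51) recv 81: fwd
Round 6: pos1(id73) recv 88: fwd; pos3(id88) recv 81: drop
Round 7: pos2(id51) recv 88: fwd
Round 8: pos3(id88) recv 88: ELECTED
Message ID 31 originates at pos 7; dropped at pos 1 in round 2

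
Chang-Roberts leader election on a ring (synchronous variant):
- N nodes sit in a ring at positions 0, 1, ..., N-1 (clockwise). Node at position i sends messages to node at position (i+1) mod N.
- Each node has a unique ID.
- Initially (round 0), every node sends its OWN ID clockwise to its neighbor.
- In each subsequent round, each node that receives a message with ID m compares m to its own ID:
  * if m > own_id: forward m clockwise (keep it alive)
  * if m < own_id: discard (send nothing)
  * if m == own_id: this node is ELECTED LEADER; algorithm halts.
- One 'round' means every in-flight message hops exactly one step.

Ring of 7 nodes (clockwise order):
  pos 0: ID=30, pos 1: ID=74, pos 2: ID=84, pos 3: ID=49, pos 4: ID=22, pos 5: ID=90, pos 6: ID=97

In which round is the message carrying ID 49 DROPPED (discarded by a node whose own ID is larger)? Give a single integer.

Round 1: pos1(id74) recv 30: drop; pos2(id84) recv 74: drop; pos3(id49) recv 84: fwd; pos4(id22) recv 49: fwd; pos5(id90) recv 22: drop; pos6(id97) recv 90: drop; pos0(id30) recv 97: fwd
Round 2: pos4(id22) recv 84: fwd; pos5(id90) recv 49: drop; pos1(id74) recv 97: fwd
Round 3: pos5(id90) recv 84: drop; pos2(id84) recv 97: fwd
Round 4: pos3(id49) recv 97: fwd
Round 5: pos4(id22) recv 97: fwd
Round 6: pos5(id90) recv 97: fwd
Round 7: pos6(id97) recv 97: ELECTED
Message ID 49 originates at pos 3; dropped at pos 5 in round 2

Answer: 2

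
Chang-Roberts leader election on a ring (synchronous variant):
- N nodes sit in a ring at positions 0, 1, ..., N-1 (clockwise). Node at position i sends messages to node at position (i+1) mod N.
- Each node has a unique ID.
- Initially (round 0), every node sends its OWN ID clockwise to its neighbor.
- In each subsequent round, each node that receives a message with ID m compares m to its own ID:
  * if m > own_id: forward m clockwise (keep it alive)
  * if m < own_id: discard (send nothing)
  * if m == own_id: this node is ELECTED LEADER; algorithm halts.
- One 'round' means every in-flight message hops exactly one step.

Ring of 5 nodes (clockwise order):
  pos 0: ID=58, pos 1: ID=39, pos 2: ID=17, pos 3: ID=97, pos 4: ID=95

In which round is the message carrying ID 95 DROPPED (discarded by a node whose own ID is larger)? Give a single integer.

Round 1: pos1(id39) recv 58: fwd; pos2(id17) recv 39: fwd; pos3(id97) recv 17: drop; pos4(id95) recv 97: fwd; pos0(id58) recv 95: fwd
Round 2: pos2(id17) recv 58: fwd; pos3(id97) recv 39: drop; pos0(id58) recv 97: fwd; pos1(id39) recv 95: fwd
Round 3: pos3(id97) recv 58: drop; pos1(id39) recv 97: fwd; pos2(id17) recv 95: fwd
Round 4: pos2(id17) recv 97: fwd; pos3(id97) recv 95: drop
Round 5: pos3(id97) recv 97: ELECTED
Message ID 95 originates at pos 4; dropped at pos 3 in round 4

Answer: 4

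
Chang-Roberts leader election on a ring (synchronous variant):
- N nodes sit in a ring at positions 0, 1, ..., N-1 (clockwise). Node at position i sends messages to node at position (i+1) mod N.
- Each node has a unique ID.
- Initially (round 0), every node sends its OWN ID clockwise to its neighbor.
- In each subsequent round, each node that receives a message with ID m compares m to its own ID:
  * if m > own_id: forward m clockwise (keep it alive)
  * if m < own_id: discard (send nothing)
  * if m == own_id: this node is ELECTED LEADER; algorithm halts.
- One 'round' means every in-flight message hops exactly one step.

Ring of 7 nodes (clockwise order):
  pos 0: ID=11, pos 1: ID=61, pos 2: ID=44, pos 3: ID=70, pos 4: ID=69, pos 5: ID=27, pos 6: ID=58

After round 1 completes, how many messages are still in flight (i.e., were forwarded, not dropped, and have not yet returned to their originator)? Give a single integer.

Round 1: pos1(id61) recv 11: drop; pos2(id44) recv 61: fwd; pos3(id70) recv 44: drop; pos4(id69) recv 70: fwd; pos5(id27) recv 69: fwd; pos6(id58) recv 27: drop; pos0(id11) recv 58: fwd
After round 1: 4 messages still in flight

Answer: 4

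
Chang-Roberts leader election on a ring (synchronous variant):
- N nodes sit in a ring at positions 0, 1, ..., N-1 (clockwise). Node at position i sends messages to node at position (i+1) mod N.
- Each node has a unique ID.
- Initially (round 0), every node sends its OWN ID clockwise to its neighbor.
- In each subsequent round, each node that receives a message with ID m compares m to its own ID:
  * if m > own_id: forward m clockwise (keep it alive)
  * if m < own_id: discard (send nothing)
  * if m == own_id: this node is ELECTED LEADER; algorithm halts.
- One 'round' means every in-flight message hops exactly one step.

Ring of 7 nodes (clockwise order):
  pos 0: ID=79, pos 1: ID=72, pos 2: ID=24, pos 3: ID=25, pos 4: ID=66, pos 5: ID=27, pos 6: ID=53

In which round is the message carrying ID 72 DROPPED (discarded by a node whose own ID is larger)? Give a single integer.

Answer: 6

Derivation:
Round 1: pos1(id72) recv 79: fwd; pos2(id24) recv 72: fwd; pos3(id25) recv 24: drop; pos4(id66) recv 25: drop; pos5(id27) recv 66: fwd; pos6(id53) recv 27: drop; pos0(id79) recv 53: drop
Round 2: pos2(id24) recv 79: fwd; pos3(id25) recv 72: fwd; pos6(id53) recv 66: fwd
Round 3: pos3(id25) recv 79: fwd; pos4(id66) recv 72: fwd; pos0(id79) recv 66: drop
Round 4: pos4(id66) recv 79: fwd; pos5(id27) recv 72: fwd
Round 5: pos5(id27) recv 79: fwd; pos6(id53) recv 72: fwd
Round 6: pos6(id53) recv 79: fwd; pos0(id79) recv 72: drop
Round 7: pos0(id79) recv 79: ELECTED
Message ID 72 originates at pos 1; dropped at pos 0 in round 6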